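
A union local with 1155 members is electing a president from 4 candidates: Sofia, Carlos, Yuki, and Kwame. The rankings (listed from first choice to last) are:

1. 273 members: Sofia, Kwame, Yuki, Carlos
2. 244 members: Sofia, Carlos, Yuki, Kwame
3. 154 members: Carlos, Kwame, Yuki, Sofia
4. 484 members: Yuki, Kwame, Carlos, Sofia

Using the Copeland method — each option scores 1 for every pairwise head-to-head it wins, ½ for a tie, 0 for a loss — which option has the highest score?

Sofia: loses to Carlos, Yuki, and Kwame → score 0.
Carlos: beats Sofia; loses to Yuki and Kwame → score 1.
Yuki: beats Sofia, Carlos, and Kwame → score 3.
Kwame: beats Sofia and Carlos; loses to Yuki → score 2.
Yuki has the best pairwise record.

Yuki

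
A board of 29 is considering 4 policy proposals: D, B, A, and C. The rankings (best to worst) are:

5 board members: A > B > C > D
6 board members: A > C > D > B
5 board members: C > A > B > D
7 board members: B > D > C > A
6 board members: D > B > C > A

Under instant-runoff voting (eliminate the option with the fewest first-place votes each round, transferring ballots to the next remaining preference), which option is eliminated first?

C

Round 1: D 6, B 7, A 11, C 5. Eliminate C.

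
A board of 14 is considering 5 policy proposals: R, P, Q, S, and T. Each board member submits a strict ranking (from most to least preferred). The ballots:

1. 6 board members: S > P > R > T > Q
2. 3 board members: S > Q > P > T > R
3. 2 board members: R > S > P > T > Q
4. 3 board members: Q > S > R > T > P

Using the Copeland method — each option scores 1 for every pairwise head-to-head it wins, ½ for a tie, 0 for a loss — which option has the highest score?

R: beats Q and T; loses to P and S → score 2.
P: beats R, Q, and T; loses to S → score 3.
Q: loses to R, P, S, and T → score 0.
S: beats R, P, Q, and T → score 4.
T: beats Q; loses to R, P, and S → score 1.
S has the best pairwise record.

S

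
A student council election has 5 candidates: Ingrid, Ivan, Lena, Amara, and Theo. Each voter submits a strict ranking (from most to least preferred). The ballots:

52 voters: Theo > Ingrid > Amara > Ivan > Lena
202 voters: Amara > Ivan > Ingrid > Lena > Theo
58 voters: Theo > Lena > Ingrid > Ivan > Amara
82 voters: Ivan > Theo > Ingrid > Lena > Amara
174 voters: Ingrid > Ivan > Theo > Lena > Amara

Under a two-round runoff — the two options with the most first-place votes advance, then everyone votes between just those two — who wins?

Round 1 first-place votes: Ingrid 174, Ivan 82, Lena 0, Amara 202, Theo 110.
Amara and Ingrid advance.
Runoff: Amara is preferred to Ingrid by 202 voters; Ingrid by 366.
Ingrid wins the runoff.

Ingrid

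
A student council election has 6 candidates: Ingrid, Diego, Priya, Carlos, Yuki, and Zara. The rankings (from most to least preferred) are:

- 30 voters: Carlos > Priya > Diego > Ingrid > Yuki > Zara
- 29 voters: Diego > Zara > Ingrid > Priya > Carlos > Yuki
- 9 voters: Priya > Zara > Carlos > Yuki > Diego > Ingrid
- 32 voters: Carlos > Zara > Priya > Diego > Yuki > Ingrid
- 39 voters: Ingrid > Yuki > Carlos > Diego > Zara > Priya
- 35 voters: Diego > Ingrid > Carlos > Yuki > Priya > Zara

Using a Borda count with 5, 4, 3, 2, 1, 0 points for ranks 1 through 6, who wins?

Ingrid: 30·2 + 29·3 + 9·0 + 32·0 + 39·5 + 35·4 = 482
Diego: 30·3 + 29·5 + 9·1 + 32·2 + 39·2 + 35·5 = 561
Priya: 30·4 + 29·2 + 9·5 + 32·3 + 39·0 + 35·1 = 354
Carlos: 30·5 + 29·1 + 9·3 + 32·5 + 39·3 + 35·3 = 588
Yuki: 30·1 + 29·0 + 9·2 + 32·1 + 39·4 + 35·2 = 306
Zara: 30·0 + 29·4 + 9·4 + 32·4 + 39·1 + 35·0 = 319
Carlos has the highest Borda score (588).

Carlos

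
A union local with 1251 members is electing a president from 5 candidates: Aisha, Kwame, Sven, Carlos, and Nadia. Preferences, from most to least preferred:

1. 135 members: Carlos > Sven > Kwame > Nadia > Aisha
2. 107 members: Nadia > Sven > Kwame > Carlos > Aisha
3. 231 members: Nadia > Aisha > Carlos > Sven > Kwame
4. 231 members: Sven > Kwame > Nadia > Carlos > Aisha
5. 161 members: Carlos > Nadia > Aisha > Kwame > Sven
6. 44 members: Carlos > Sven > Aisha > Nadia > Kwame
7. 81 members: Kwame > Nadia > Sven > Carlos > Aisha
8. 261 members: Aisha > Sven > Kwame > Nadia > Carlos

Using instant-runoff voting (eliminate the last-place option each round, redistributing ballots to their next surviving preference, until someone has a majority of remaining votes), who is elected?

Round 1: Aisha 261, Kwame 81, Sven 231, Carlos 340, Nadia 338. Eliminate Kwame.
Round 2: Aisha 261, Sven 231, Carlos 340, Nadia 419. Eliminate Sven.
Round 3: Aisha 261, Carlos 340, Nadia 650. Nadia has a majority.

Nadia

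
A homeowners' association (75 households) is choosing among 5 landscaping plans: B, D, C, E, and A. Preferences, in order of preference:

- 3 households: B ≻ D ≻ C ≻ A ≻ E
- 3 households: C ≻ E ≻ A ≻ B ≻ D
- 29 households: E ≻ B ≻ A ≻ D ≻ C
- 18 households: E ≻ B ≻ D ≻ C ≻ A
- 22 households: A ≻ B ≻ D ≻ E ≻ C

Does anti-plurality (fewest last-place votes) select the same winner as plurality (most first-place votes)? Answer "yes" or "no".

no

Anti-plurality — last-place votes: B 0, D 3, C 51, E 3, A 18. Winner: B.
Plurality — first-place votes: B 3, D 0, C 3, E 47, A 22. Winner: E.
The two methods disagree.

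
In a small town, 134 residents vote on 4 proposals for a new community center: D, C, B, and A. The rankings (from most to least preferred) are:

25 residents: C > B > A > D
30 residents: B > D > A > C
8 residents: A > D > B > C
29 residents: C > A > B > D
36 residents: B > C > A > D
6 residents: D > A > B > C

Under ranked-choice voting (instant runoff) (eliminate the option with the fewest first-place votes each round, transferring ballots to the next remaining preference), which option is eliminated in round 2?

Round 1: D 6, C 54, B 66, A 8. Eliminate D.
Round 2: C 54, B 66, A 14. Eliminate A.

A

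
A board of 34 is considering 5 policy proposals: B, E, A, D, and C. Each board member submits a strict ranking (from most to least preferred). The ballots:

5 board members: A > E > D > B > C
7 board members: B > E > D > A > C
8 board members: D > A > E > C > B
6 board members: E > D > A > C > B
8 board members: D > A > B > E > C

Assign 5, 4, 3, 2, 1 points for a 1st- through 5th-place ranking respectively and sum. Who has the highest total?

B: 5·2 + 7·5 + 8·1 + 6·1 + 8·3 = 83
E: 5·4 + 7·4 + 8·3 + 6·5 + 8·2 = 118
A: 5·5 + 7·2 + 8·4 + 6·3 + 8·4 = 121
D: 5·3 + 7·3 + 8·5 + 6·4 + 8·5 = 140
C: 5·1 + 7·1 + 8·2 + 6·2 + 8·1 = 48
D has the highest Borda score (140).

D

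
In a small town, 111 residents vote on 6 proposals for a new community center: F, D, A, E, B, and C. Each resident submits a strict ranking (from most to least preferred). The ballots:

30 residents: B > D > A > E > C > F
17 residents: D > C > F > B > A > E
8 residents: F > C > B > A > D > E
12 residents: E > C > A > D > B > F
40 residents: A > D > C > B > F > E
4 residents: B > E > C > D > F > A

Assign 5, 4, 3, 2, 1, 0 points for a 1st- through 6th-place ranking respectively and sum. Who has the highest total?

D

F: 30·0 + 17·3 + 8·5 + 12·0 + 40·1 + 4·1 = 135
D: 30·4 + 17·5 + 8·1 + 12·2 + 40·4 + 4·2 = 405
A: 30·3 + 17·1 + 8·2 + 12·3 + 40·5 + 4·0 = 359
E: 30·2 + 17·0 + 8·0 + 12·5 + 40·0 + 4·4 = 136
B: 30·5 + 17·2 + 8·3 + 12·1 + 40·2 + 4·5 = 320
C: 30·1 + 17·4 + 8·4 + 12·4 + 40·3 + 4·3 = 310
D has the highest Borda score (405).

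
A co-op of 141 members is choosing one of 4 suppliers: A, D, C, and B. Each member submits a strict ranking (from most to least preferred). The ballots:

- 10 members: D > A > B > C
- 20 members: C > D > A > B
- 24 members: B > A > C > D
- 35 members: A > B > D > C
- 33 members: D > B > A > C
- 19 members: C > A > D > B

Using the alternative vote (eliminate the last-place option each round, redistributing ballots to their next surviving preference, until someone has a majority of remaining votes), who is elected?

A

Round 1: A 35, D 43, C 39, B 24. Eliminate B.
Round 2: A 59, D 43, C 39. Eliminate C.
Round 3: A 78, D 63. A has a majority.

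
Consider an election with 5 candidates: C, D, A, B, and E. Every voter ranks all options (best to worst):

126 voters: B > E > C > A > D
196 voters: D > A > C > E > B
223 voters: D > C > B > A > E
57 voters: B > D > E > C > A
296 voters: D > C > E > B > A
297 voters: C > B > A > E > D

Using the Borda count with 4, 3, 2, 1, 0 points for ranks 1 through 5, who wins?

C

C: 126·2 + 196·2 + 223·3 + 57·1 + 296·3 + 297·4 = 3446
D: 126·0 + 196·4 + 223·4 + 57·3 + 296·4 + 297·0 = 3031
A: 126·1 + 196·3 + 223·1 + 57·0 + 296·0 + 297·2 = 1531
B: 126·4 + 196·0 + 223·2 + 57·4 + 296·1 + 297·3 = 2365
E: 126·3 + 196·1 + 223·0 + 57·2 + 296·2 + 297·1 = 1577
C has the highest Borda score (3446).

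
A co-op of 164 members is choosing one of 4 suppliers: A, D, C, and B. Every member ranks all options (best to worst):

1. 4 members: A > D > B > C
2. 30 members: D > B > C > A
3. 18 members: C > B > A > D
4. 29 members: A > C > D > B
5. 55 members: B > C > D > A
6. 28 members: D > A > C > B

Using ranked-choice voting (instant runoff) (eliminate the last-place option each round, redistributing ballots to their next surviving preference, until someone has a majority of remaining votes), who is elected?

Round 1: A 33, D 58, C 18, B 55. Eliminate C.
Round 2: A 33, D 58, B 73. Eliminate A.
Round 3: D 91, B 73. D has a majority.

D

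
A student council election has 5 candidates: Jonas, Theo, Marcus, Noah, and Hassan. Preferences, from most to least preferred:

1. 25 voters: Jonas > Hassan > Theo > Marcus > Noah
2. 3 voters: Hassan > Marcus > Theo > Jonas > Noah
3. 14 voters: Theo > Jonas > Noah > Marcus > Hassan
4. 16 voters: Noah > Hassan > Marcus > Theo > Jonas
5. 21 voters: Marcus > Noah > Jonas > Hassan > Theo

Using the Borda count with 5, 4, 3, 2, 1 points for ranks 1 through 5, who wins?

Jonas: 25·5 + 3·2 + 14·4 + 16·1 + 21·3 = 266
Theo: 25·3 + 3·3 + 14·5 + 16·2 + 21·1 = 207
Marcus: 25·2 + 3·4 + 14·2 + 16·3 + 21·5 = 243
Noah: 25·1 + 3·1 + 14·3 + 16·5 + 21·4 = 234
Hassan: 25·4 + 3·5 + 14·1 + 16·4 + 21·2 = 235
Jonas has the highest Borda score (266).

Jonas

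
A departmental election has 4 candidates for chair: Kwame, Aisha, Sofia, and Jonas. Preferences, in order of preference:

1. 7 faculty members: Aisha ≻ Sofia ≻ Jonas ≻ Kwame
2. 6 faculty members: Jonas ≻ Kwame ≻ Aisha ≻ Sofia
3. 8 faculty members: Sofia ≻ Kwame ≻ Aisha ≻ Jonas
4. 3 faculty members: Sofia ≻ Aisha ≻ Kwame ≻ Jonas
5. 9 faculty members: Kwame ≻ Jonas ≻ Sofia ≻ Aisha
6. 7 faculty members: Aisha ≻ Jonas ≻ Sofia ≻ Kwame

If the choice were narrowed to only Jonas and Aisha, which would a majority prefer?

Voters preferring Jonas to Aisha: 15; preferring Aisha to Jonas: 25.
Aisha wins the head-to-head.

Aisha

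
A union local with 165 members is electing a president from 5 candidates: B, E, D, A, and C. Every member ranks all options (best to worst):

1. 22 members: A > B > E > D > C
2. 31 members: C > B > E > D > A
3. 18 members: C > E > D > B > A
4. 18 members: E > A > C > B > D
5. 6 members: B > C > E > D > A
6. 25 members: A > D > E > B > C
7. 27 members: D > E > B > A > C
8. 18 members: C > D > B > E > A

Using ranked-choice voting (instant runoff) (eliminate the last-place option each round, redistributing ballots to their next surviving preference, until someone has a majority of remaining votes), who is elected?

A

Round 1: B 6, E 18, D 27, A 47, C 67. Eliminate B.
Round 2: E 18, D 27, A 47, C 73. Eliminate E.
Round 3: D 27, A 65, C 73. Eliminate D.
Round 4: A 92, C 73. A has a majority.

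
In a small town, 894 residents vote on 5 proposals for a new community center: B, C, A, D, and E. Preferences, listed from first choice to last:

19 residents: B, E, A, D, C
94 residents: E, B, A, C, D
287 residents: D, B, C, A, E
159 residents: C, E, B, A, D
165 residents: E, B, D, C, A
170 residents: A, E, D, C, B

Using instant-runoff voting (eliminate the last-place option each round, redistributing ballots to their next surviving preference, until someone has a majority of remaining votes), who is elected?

E

Round 1: B 19, C 159, A 170, D 287, E 259. Eliminate B.
Round 2: C 159, A 170, D 287, E 278. Eliminate C.
Round 3: A 170, D 287, E 437. Eliminate A.
Round 4: D 287, E 607. E has a majority.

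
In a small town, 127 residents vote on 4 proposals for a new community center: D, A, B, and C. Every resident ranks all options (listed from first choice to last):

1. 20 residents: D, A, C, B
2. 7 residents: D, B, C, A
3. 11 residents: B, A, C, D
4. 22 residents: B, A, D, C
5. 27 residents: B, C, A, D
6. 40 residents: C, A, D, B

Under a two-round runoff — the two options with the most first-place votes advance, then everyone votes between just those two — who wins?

B

Round 1 first-place votes: D 27, A 0, B 60, C 40.
B and C advance.
Runoff: B is preferred to C by 67 voters; C by 60.
B wins the runoff.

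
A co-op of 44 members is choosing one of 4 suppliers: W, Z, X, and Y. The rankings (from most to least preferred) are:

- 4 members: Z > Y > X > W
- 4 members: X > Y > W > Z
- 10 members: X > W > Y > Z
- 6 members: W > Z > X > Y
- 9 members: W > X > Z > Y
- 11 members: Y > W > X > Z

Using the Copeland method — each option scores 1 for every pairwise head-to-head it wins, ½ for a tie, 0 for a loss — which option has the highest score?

W: beats Z, X, and Y → score 3.
Z: loses to W, X, and Y → score 0.
X: beats Z and Y; loses to W → score 2.
Y: beats Z; loses to W and X → score 1.
W has the best pairwise record.

W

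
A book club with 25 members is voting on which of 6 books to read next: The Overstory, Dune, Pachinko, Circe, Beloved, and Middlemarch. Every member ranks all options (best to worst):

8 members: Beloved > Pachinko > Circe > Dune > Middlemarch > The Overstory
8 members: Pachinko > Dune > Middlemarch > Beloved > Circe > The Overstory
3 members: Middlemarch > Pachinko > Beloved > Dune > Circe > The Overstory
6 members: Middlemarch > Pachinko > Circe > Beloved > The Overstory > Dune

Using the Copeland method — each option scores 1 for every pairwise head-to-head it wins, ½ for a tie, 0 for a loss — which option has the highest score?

The Overstory: loses to Dune, Pachinko, Circe, Beloved, and Middlemarch → score 0.
Dune: beats The Overstory and Middlemarch; loses to Pachinko, Circe, and Beloved → score 2.
Pachinko: beats The Overstory, Dune, Circe, Beloved, and Middlemarch → score 5.
Circe: beats The Overstory and Dune; loses to Pachinko, Beloved, and Middlemarch → score 2.
Beloved: beats The Overstory, Dune, and Circe; loses to Pachinko and Middlemarch → score 3.
Middlemarch: beats The Overstory, Circe, and Beloved; loses to Dune and Pachinko → score 3.
Pachinko has the best pairwise record.

Pachinko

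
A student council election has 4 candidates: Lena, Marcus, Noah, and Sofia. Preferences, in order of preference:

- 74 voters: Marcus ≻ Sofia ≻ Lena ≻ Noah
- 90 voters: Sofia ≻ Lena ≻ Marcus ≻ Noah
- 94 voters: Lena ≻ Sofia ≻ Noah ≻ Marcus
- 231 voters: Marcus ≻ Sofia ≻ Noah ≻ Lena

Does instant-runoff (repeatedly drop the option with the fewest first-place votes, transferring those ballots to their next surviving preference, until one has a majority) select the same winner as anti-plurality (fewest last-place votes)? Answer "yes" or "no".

Instant-runoff — R1 Lena 94, Marcus 305, Noah 0, Sofia 90 (Marcus winner). Winner: Marcus.
Anti-plurality — last-place votes: Lena 231, Marcus 94, Noah 164, Sofia 0. Winner: Sofia.
The two methods disagree.

no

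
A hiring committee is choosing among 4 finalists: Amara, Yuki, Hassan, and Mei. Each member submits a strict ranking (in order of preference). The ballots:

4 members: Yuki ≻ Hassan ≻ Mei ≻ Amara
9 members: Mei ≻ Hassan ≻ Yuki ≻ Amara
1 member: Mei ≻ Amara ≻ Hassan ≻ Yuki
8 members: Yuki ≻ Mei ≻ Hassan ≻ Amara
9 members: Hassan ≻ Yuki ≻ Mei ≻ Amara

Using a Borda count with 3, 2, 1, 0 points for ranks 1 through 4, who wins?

Amara: 4·0 + 9·0 + 1·2 + 8·0 + 9·0 = 2
Yuki: 4·3 + 9·1 + 1·0 + 8·3 + 9·2 = 63
Hassan: 4·2 + 9·2 + 1·1 + 8·1 + 9·3 = 62
Mei: 4·1 + 9·3 + 1·3 + 8·2 + 9·1 = 59
Yuki has the highest Borda score (63).

Yuki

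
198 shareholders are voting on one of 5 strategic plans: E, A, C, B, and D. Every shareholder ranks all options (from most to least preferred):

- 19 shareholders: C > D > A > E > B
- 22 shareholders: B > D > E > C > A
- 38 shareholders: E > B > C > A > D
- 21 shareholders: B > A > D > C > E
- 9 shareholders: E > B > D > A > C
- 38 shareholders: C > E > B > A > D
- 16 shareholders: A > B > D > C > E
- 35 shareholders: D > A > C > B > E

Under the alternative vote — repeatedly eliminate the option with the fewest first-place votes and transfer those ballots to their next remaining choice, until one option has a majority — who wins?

Round 1: E 47, A 16, C 57, B 43, D 35. Eliminate A.
Round 2: E 47, C 57, B 59, D 35. Eliminate D.
Round 3: E 47, C 92, B 59. Eliminate E.
Round 4: C 92, B 106. B has a majority.

B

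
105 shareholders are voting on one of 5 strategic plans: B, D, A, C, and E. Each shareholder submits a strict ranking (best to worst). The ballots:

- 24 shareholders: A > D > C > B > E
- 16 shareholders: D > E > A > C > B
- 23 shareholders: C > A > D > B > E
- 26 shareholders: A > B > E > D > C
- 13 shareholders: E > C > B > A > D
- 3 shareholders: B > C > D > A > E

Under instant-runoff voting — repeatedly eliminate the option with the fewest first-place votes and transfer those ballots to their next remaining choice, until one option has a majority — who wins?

Round 1: B 3, D 16, A 50, C 23, E 13. Eliminate B.
Round 2: D 16, A 50, C 26, E 13. Eliminate E.
Round 3: D 16, A 50, C 39. Eliminate D.
Round 4: A 66, C 39. A has a majority.

A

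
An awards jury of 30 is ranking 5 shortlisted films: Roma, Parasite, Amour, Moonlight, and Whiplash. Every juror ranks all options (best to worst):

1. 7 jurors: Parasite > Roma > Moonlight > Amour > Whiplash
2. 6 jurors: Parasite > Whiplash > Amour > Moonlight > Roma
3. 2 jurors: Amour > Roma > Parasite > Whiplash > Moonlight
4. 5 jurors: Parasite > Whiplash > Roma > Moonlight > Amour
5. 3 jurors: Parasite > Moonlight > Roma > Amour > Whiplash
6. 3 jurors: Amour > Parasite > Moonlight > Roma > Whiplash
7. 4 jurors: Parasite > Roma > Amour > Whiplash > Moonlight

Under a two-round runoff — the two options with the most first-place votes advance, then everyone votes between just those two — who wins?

Round 1 first-place votes: Roma 0, Parasite 25, Amour 5, Moonlight 0, Whiplash 0.
Parasite and Amour advance.
Runoff: Parasite is preferred to Amour by 25 voters; Amour by 5.
Parasite wins the runoff.

Parasite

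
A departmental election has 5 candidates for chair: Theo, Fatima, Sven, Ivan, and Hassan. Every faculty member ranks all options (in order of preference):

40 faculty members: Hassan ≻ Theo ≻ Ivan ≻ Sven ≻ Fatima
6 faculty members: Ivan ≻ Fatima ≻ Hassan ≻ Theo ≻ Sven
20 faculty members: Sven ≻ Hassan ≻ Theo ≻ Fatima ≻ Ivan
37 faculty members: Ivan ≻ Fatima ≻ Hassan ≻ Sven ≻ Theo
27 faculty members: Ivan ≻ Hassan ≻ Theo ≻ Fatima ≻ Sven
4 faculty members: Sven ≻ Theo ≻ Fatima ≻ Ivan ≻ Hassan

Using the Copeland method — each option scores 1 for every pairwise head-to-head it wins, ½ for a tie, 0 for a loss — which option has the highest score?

Theo: beats Fatima and Sven; loses to Ivan and Hassan → score 2.
Fatima: beats Sven; loses to Theo, Ivan, and Hassan → score 1.
Sven: loses to Theo, Fatima, Ivan, and Hassan → score 0.
Ivan: beats Theo, Fatima, Sven, and Hassan → score 4.
Hassan: beats Theo, Fatima, and Sven; loses to Ivan → score 3.
Ivan has the best pairwise record.

Ivan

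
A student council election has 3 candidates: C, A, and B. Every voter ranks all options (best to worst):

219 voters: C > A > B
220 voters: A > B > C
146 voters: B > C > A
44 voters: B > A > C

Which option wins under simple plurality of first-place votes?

A

First-place votes: C 219, A 220, B 190.
A has the most first-place votes.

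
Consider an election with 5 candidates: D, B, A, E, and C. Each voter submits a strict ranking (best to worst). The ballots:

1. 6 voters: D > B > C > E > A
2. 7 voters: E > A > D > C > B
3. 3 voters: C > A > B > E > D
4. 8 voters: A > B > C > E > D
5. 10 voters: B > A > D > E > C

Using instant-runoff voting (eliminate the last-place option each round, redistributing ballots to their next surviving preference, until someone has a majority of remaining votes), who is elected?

Round 1: D 6, B 10, A 8, E 7, C 3. Eliminate C.
Round 2: D 6, B 10, A 11, E 7. Eliminate D.
Round 3: B 16, A 11, E 7. Eliminate E.
Round 4: B 16, A 18. A has a majority.

A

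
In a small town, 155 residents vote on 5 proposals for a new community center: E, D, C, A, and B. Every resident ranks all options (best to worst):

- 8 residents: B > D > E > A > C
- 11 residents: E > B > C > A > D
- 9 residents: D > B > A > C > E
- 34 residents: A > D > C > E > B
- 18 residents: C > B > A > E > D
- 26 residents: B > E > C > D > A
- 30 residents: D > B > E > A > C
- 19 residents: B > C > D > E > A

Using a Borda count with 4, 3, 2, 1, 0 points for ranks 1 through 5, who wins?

B

E: 8·2 + 11·4 + 9·0 + 34·1 + 18·1 + 26·3 + 30·2 + 19·1 = 269
D: 8·3 + 11·0 + 9·4 + 34·3 + 18·0 + 26·1 + 30·4 + 19·2 = 346
C: 8·0 + 11·2 + 9·1 + 34·2 + 18·4 + 26·2 + 30·0 + 19·3 = 280
A: 8·1 + 11·1 + 9·2 + 34·4 + 18·2 + 26·0 + 30·1 + 19·0 = 239
B: 8·4 + 11·3 + 9·3 + 34·0 + 18·3 + 26·4 + 30·3 + 19·4 = 416
B has the highest Borda score (416).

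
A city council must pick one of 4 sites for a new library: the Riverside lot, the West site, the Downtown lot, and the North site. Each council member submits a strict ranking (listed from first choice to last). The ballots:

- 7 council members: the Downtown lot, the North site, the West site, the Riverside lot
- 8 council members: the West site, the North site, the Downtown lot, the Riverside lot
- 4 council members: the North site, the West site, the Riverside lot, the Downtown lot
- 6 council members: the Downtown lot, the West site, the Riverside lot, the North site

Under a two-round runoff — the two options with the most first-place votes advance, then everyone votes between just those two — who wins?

Round 1 first-place votes: the Riverside lot 0, the West site 8, the Downtown lot 13, the North site 4.
the Downtown lot and the West site advance.
Runoff: the Downtown lot is preferred to the West site by 13 voters; the West site by 12.
the Downtown lot wins the runoff.

the Downtown lot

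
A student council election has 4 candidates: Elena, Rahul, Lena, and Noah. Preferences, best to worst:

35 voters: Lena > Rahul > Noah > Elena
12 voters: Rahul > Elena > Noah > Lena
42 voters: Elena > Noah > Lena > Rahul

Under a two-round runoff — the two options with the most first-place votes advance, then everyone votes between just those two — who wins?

Elena

Round 1 first-place votes: Elena 42, Rahul 12, Lena 35, Noah 0.
Elena and Lena advance.
Runoff: Elena is preferred to Lena by 54 voters; Lena by 35.
Elena wins the runoff.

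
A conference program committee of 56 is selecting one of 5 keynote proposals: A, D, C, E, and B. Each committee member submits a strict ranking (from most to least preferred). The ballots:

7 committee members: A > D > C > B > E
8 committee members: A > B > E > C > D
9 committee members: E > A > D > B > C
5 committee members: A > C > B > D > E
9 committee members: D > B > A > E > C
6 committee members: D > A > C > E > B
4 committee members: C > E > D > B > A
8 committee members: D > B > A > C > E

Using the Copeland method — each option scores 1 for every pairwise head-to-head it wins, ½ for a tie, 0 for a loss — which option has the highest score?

A

A: beats D, C, E, and B → score 4.
D: beats C, E, and B; loses to A → score 3.
C: beats E; loses to A, D, and B → score 1.
E: loses to A, D, C, and B → score 0.
B: beats C and E; loses to A and D → score 2.
A has the best pairwise record.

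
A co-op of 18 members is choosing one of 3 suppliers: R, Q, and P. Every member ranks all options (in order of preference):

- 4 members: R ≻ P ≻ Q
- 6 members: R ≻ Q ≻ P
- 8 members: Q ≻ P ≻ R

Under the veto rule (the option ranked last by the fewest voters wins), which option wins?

Q

Last-place votes: R 8, Q 4, P 6.
Q is ranked last by the fewest voters, so Q wins.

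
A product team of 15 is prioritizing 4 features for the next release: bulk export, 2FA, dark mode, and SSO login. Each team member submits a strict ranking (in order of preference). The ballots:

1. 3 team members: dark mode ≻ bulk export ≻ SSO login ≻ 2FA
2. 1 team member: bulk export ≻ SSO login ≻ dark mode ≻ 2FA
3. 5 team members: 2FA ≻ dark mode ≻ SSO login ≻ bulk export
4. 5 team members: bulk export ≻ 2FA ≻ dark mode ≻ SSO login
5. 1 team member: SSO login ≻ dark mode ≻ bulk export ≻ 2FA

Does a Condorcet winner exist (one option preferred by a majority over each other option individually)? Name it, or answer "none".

none

Checking pairwise contests:
dark mode beats bulk export 9–6.
bulk export beats 2FA 10–5.
2FA beats dark mode 10–5.
bulk export beats SSO login 9–6.
Every option loses at least one head-to-head, so there is no Condorcet winner.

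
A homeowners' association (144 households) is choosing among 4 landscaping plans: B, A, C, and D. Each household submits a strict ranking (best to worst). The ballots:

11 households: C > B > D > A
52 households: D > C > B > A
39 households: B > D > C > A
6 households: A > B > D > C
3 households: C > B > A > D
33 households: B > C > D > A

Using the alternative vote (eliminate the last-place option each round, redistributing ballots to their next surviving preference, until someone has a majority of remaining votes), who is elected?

Round 1: B 72, A 6, C 14, D 52. Eliminate A.
Round 2: B 78, C 14, D 52. B has a majority.

B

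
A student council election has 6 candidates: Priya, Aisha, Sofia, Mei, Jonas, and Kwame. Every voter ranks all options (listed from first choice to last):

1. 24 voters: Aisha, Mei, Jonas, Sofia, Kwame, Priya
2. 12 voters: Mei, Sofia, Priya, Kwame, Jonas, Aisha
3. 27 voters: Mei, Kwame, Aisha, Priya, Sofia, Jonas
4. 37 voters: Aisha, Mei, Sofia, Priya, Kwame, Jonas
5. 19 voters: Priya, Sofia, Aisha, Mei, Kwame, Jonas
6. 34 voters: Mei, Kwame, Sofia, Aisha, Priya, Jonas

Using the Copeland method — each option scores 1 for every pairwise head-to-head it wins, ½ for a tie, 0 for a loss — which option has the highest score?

Priya: beats Jonas; loses to Aisha, Sofia, Mei, and Kwame → score 1.
Aisha: beats Priya, Sofia, Mei, Jonas, and Kwame → score 5.
Sofia: beats Priya, Jonas, and Kwame; loses to Aisha and Mei → score 3.
Mei: beats Priya, Sofia, Jonas, and Kwame; loses to Aisha → score 4.
Jonas: loses to Priya, Aisha, Sofia, Mei, and Kwame → score 0.
Kwame: beats Priya and Jonas; loses to Aisha, Sofia, and Mei → score 2.
Aisha has the best pairwise record.

Aisha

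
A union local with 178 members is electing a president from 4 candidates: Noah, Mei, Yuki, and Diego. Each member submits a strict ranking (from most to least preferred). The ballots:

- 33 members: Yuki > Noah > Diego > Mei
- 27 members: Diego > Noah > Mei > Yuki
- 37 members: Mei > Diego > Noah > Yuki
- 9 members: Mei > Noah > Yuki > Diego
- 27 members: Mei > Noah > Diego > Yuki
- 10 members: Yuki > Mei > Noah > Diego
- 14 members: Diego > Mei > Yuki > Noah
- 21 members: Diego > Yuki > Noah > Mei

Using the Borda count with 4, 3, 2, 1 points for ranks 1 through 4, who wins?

Diego

Noah: 33·3 + 27·3 + 37·2 + 9·3 + 27·3 + 10·2 + 14·1 + 21·2 = 438
Mei: 33·1 + 27·2 + 37·4 + 9·4 + 27·4 + 10·3 + 14·3 + 21·1 = 472
Yuki: 33·4 + 27·1 + 37·1 + 9·2 + 27·1 + 10·4 + 14·2 + 21·3 = 372
Diego: 33·2 + 27·4 + 37·3 + 9·1 + 27·2 + 10·1 + 14·4 + 21·4 = 498
Diego has the highest Borda score (498).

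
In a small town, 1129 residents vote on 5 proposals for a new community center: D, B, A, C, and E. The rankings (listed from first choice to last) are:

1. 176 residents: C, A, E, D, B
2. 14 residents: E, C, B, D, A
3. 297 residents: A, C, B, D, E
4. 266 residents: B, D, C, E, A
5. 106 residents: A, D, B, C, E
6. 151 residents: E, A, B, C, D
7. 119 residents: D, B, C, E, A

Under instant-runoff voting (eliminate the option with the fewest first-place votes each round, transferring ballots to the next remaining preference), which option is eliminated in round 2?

E

Round 1: D 119, B 266, A 403, C 176, E 165. Eliminate D.
Round 2: B 385, A 403, C 176, E 165. Eliminate E.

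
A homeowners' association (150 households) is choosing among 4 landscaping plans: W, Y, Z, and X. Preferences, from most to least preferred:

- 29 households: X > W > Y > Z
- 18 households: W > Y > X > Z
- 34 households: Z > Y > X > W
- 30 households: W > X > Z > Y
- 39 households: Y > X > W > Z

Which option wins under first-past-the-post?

W

First-place votes: W 48, Y 39, Z 34, X 29.
W has the most first-place votes.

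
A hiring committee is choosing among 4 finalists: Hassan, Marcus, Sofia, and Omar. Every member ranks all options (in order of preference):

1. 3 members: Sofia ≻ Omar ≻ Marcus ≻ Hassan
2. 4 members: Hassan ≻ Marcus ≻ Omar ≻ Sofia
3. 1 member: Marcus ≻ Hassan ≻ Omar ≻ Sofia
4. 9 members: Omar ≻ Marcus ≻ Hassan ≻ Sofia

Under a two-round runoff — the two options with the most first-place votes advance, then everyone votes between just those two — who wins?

Omar

Round 1 first-place votes: Hassan 4, Marcus 1, Sofia 3, Omar 9.
Omar and Hassan advance.
Runoff: Omar is preferred to Hassan by 12 voters; Hassan by 5.
Omar wins the runoff.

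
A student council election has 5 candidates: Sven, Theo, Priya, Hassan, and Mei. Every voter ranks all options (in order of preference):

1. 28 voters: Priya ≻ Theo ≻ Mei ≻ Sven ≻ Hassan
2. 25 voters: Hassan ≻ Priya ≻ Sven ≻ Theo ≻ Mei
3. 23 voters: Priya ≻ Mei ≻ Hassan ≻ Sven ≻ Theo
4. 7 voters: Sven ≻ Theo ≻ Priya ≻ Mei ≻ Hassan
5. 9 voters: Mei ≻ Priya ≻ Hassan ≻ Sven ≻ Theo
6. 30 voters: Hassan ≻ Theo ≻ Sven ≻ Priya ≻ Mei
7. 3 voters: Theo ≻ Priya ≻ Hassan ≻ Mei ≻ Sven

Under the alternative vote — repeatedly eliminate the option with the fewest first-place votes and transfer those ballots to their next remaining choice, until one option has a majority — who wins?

Round 1: Sven 7, Theo 3, Priya 51, Hassan 55, Mei 9. Eliminate Theo.
Round 2: Sven 7, Priya 54, Hassan 55, Mei 9. Eliminate Sven.
Round 3: Priya 61, Hassan 55, Mei 9. Eliminate Mei.
Round 4: Priya 70, Hassan 55. Priya has a majority.

Priya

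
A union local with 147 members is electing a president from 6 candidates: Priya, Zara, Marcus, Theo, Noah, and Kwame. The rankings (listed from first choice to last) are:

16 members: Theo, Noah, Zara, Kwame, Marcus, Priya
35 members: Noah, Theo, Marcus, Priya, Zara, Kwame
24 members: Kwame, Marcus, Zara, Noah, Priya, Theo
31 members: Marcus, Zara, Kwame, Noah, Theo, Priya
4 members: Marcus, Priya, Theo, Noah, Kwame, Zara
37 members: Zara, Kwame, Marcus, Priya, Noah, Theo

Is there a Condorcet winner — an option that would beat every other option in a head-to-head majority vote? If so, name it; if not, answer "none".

Checking pairwise contests:
Zara beats Priya 108–39.
Marcus beats Zara 94–53.
Kwame beats Marcus 77–70.
Zara beats Theo 92–55.
Zara beats Noah 92–55.
Zara beats Kwame 119–28.
Every option loses at least one head-to-head, so there is no Condorcet winner.

none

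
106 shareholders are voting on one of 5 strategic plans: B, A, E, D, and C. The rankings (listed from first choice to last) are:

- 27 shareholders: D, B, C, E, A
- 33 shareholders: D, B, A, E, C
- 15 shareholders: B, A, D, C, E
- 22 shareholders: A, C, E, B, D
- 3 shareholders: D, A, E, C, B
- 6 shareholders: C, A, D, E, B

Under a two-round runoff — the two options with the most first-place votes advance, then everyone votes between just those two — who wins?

Round 1 first-place votes: B 15, A 22, E 0, D 63, C 6.
D and A advance.
Runoff: D is preferred to A by 63 voters; A by 43.
D wins the runoff.

D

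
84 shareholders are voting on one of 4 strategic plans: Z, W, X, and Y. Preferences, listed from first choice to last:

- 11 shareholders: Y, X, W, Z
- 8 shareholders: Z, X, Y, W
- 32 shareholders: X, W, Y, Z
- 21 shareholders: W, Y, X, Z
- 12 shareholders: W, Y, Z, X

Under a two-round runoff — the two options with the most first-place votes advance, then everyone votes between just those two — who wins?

X

Round 1 first-place votes: Z 8, W 33, X 32, Y 11.
W and X advance.
Runoff: W is preferred to X by 33 voters; X by 51.
X wins the runoff.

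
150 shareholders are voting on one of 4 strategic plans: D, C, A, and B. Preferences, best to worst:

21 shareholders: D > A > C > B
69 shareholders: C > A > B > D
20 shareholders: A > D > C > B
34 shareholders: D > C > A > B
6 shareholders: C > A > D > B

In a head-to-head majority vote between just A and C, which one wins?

C

Voters preferring A to C: 41; preferring C to A: 109.
C wins the head-to-head.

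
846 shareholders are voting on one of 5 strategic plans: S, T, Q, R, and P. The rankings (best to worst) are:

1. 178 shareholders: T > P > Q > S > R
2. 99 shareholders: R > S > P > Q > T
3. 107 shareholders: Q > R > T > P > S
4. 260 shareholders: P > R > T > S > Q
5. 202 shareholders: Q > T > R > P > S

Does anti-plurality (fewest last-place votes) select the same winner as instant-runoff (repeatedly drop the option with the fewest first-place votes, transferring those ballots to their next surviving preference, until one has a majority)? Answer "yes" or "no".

yes

Anti-plurality — last-place votes: S 309, T 99, Q 260, R 178, P 0. Winner: P.
Instant-runoff — R1 S 0, T 178, Q 309, R 99, P 260 (S out); R2 T 178, Q 309, R 99, P 260 (R out); R3 T 178, Q 309, P 359 (T out); R4 Q 309, P 537 (P winner). Winner: P.
The two methods agree.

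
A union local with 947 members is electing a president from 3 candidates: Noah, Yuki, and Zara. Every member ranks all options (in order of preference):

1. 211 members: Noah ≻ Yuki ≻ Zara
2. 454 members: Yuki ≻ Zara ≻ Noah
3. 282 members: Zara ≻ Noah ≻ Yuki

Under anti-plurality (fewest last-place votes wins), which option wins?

Zara

Last-place votes: Noah 454, Yuki 282, Zara 211.
Zara is ranked last by the fewest voters, so Zara wins.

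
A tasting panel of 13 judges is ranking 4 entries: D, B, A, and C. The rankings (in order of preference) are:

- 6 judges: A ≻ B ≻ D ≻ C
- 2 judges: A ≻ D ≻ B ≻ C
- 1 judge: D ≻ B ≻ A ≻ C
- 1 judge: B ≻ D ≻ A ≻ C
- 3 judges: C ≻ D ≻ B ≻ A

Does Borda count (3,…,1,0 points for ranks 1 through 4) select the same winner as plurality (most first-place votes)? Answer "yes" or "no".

yes

Borda — scores: D 21, B 22, A 26, C 9. Winner: A.
Plurality — first-place votes: D 1, B 1, A 8, C 3. Winner: A.
The two methods agree.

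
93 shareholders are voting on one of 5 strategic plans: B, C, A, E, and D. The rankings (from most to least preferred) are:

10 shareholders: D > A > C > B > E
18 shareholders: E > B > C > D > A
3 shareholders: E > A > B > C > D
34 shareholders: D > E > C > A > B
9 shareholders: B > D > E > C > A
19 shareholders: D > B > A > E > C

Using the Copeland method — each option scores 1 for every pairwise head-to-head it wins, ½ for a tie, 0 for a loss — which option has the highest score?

B: beats C; loses to A, E, and D → score 1.
C: beats A; loses to B, E, and D → score 1.
A: beats B; loses to C, E, and D → score 1.
E: beats B, C, and A; loses to D → score 3.
D: beats B, C, A, and E → score 4.
D has the best pairwise record.

D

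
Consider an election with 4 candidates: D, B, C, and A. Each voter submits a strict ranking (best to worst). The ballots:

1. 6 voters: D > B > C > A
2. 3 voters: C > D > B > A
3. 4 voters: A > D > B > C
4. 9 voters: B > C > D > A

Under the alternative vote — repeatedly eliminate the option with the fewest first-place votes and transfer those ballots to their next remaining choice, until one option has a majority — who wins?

Round 1: D 6, B 9, C 3, A 4. Eliminate C.
Round 2: D 9, B 9, A 4. Eliminate A.
Round 3: D 13, B 9. D has a majority.

D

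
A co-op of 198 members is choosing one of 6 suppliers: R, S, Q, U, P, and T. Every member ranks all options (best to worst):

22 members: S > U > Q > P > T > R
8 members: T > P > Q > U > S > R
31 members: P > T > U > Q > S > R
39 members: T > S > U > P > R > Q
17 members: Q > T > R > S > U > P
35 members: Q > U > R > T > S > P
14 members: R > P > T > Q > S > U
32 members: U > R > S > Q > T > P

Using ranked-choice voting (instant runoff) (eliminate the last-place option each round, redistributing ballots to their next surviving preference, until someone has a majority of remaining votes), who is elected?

Round 1: R 14, S 22, Q 52, U 32, P 31, T 47. Eliminate R.
Round 2: S 22, Q 52, U 32, P 45, T 47. Eliminate S.
Round 3: Q 52, U 54, P 45, T 47. Eliminate P.
Round 4: Q 52, U 54, T 92. Eliminate Q.
Round 5: U 89, T 109. T has a majority.

T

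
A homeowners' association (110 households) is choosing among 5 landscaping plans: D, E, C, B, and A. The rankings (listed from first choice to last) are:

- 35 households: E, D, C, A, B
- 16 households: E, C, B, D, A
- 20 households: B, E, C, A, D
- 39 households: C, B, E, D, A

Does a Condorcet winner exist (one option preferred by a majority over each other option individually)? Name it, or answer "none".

none

Checking pairwise contests:
E beats D 110–0.
B beats E 59–51.
E beats C 71–39.
C beats B 90–20.
D beats A 90–20.
Every option loses at least one head-to-head, so there is no Condorcet winner.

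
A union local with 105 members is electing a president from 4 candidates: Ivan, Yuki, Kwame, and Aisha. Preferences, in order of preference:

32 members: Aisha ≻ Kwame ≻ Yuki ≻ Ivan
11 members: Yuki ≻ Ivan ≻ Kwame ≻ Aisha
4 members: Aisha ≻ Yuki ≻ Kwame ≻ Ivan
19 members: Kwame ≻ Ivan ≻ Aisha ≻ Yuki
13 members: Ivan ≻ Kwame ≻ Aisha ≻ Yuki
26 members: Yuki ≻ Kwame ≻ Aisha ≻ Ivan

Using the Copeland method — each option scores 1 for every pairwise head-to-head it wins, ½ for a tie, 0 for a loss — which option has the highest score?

Ivan: loses to Yuki, Kwame, and Aisha → score 0.
Yuki: beats Ivan; loses to Kwame and Aisha → score 1.
Kwame: beats Ivan, Yuki, and Aisha → score 3.
Aisha: beats Ivan and Yuki; loses to Kwame → score 2.
Kwame has the best pairwise record.

Kwame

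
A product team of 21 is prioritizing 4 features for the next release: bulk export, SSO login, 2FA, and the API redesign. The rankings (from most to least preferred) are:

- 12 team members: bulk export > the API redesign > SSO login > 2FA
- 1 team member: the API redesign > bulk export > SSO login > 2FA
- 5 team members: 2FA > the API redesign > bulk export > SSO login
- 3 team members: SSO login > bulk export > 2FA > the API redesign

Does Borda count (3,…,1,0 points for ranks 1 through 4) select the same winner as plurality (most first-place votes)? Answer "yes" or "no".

yes

Borda — scores: bulk export 49, SSO login 22, 2FA 18, the API redesign 37. Winner: bulk export.
Plurality — first-place votes: bulk export 12, SSO login 3, 2FA 5, the API redesign 1. Winner: bulk export.
The two methods agree.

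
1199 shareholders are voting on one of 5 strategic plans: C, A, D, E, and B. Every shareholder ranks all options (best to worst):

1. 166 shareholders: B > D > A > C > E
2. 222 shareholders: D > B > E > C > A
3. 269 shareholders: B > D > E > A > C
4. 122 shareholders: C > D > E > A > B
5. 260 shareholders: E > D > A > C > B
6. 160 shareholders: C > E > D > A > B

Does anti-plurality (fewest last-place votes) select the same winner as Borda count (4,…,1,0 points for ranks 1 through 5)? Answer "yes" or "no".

Anti-plurality — last-place votes: C 269, A 222, D 0, E 166, B 542. Winner: D.
Borda — scores: C 1776, A 1403, D 3659, E 2746, B 2406. Winner: D.
The two methods agree.

yes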